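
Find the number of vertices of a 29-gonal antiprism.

An antiprism on an n-gon has two n-gon caps and 2n triangles: V = 2·29 = 58, E = 4·29 = 116, F = 2·29 + 2 = 60.

58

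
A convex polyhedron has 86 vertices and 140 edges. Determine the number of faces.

Here V − E + F = 2.
F = 2 − V + E = 2 − 86 + 140 = 56.

56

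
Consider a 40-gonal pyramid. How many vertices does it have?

41

A pyramid on an n-gon base has one n-gon and n triangles: V = 40 + 1 = 41, E = 2·40 = 80, F = 40 + 1 = 41.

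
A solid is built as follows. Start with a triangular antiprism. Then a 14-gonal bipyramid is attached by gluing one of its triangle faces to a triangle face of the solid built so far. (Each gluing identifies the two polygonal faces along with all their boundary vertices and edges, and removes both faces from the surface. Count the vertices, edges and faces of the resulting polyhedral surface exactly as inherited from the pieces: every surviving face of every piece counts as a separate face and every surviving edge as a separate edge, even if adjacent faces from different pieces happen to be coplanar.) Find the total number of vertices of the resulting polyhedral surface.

19

A triangular antiprism: V=6, E=12, F=8.
Attach a 14-gonal bipyramid (V=16, E=42, F=28) along a 3-gon: merge 3 vertices and 3 edges, delete both glued faces → V=19, E=51, F=34.
Check: V − E + F = 19 − 51 + 34 = 2.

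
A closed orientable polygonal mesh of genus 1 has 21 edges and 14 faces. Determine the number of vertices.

7

For a closed orientable surface of genus 1, χ = 2 − 2·1 = 0.
V = 0 + E − F = 0 + 21 − 14 = 7.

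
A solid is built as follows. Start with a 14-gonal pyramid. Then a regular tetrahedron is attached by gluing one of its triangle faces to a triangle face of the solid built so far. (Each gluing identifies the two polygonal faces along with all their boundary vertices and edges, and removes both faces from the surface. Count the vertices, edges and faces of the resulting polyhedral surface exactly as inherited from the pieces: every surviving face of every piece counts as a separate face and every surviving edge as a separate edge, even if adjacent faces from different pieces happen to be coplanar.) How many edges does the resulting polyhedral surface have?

31

A 14-gonal pyramid: V=15, E=28, F=15.
Attach a regular tetrahedron (V=4, E=6, F=4) along a 3-gon: merge 3 vertices and 3 edges, delete both glued faces → V=16, E=31, F=17.
Check: V − E + F = 16 − 31 + 17 = 2.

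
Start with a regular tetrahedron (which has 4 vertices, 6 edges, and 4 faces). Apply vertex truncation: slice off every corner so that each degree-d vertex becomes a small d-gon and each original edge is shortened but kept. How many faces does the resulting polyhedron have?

8

Truncation replaces each original edge-end by a new vertex, so V′ = 2E = 12.
Each original edge survives, and each old vertex of degree d contributes d new edges; summing degrees gives Σd = 2E, so E′ = E + 2E = 3E = 18.
Each original face survives and each original vertex becomes one new face: F′ = F + V = 8.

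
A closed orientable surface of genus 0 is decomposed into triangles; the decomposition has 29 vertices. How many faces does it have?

χ = 2 − 2·0 = 2, and every face is a triangle so 3F = 2E.
V − E + F = 2 with E = 3F/2 gives 29 − (3/2 − 1)·F = 2, so F = 54 and E = 81.

54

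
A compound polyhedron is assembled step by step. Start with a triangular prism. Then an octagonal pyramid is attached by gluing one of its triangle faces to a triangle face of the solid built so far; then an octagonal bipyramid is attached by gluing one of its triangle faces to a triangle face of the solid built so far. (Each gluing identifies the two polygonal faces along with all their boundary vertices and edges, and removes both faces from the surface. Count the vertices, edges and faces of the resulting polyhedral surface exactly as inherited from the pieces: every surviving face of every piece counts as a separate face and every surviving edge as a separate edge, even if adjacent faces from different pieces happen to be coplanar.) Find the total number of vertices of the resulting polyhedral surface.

19

A triangular prism: V=6, E=9, F=5.
Attach an octagonal pyramid (V=9, E=16, F=9) along a 3-gon: merge 3 vertices and 3 edges, delete both glued faces → V=12, E=22, F=12.
Attach an octagonal bipyramid (V=10, E=24, F=16) along a 3-gon: merge 3 vertices and 3 edges, delete both glued faces → V=19, E=43, F=26.
Check: V − E + F = 19 − 43 + 26 = 2.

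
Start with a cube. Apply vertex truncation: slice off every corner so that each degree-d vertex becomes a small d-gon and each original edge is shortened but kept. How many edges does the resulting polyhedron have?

The base solid has V = 8, E = 12, F = 6.
Truncation replaces each original edge-end by a new vertex, so V′ = 2E = 24.
Each original edge survives, and each old vertex of degree d contributes d new edges; summing degrees gives Σd = 2E, so E′ = E + 2E = 3E = 36.
Each original face survives and each original vertex becomes one new face: F′ = F + V = 14.

36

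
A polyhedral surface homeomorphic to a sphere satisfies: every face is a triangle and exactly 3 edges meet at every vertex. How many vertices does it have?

4

Each face has 3 edges and each edge borders two faces, so 2E = 3F.
Each vertex has degree 3, so 3V = 2E and hence V = 3F/3.
Euler: V − E + F = 2 ⇒ (3F/3) − (3F/2) + F = 2.
Multiply by 6: (6 − 9 + 6)F = 12, i.e. 3F = 12.
So F = 4, E = 3·4/2 = 6, V = 3·4/3 = 4.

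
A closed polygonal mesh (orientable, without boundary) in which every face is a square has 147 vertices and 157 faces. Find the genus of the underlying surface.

6

Every face is a square, so 2E = 4·157 = 628, giving E = 314.
χ = V − E + F = 147 − 314 + 157 = -10.
For a closed orientable surface χ = 2 − 2g, so g = (2 − (-10))/2 = 6.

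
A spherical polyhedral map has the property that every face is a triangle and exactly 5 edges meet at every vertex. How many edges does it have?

30

Each face has 3 edges and each edge borders two faces, so 2E = 3F.
Each vertex has degree 5, so 5V = 2E and hence V = 3F/5.
Euler: V − E + F = 2 ⇒ (3F/5) − (3F/2) + F = 2.
Multiply by 10: (6 − 15 + 10)F = 20, i.e. 1F = 20.
So F = 20, E = 3·20/2 = 30, V = 3·20/5 = 12.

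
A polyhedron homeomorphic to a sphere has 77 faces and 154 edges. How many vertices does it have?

Here V − E + F = 2.
V = 2 + E − F = 2 + 154 − 77 = 79.

79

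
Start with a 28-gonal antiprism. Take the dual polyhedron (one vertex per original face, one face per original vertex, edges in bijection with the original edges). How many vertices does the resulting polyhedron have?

The base solid has V = 56, E = 112, F = 58.
The dual swaps V and F and preserves E: V′ = F = 58, E′ = E = 112, F′ = V = 56.

58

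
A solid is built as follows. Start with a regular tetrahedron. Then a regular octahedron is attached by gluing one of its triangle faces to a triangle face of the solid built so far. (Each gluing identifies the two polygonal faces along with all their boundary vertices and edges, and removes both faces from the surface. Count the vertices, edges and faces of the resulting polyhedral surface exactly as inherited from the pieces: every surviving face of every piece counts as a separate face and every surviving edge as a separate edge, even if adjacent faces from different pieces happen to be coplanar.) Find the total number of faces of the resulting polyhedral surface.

A regular tetrahedron: V=4, E=6, F=4.
Attach a regular octahedron (V=6, E=12, F=8) along a 3-gon: merge 3 vertices and 3 edges, delete both glued faces → V=7, E=15, F=10.
Check: V − E + F = 7 − 15 + 10 = 2.

10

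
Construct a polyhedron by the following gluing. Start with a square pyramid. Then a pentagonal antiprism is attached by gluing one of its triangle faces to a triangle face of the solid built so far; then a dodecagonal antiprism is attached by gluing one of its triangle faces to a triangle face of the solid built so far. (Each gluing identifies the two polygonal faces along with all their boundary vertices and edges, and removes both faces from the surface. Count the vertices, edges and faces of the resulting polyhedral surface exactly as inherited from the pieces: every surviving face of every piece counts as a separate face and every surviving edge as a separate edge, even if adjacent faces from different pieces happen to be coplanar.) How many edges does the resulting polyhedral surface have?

70

A square pyramid: V=5, E=8, F=5.
Attach a pentagonal antiprism (V=10, E=20, F=12) along a 3-gon: merge 3 vertices and 3 edges, delete both glued faces → V=12, E=25, F=15.
Attach a dodecagonal antiprism (V=24, E=48, F=26) along a 3-gon: merge 3 vertices and 3 edges, delete both glued faces → V=33, E=70, F=39.
Check: V − E + F = 33 − 70 + 39 = 2.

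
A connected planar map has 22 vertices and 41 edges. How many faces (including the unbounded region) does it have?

21

Euler's formula for a connected plane graph: V − E + F = 2, so F = 2 − 22 + 41 = 21.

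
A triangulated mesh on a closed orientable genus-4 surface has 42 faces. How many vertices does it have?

χ = 2 − 2·4 = -6, and every face is a triangle so 3F = 2E.
E = 3·42/2 = 63. Then V = -6 + E − F = -6 + 63 − 42 = 15.

15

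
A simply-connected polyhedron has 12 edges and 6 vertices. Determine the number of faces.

8

Here V − E + F = 2.
F = 2 − V + E = 2 − 6 + 12 = 8.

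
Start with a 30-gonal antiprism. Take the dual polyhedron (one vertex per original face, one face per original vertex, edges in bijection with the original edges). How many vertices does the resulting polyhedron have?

The base solid has V = 60, E = 120, F = 62.
The dual swaps V and F and preserves E: V′ = F = 62, E′ = E = 120, F′ = V = 60.

62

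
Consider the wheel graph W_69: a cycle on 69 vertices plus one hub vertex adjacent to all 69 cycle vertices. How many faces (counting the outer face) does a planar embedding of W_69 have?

70

W_69 has V = 69 + 1 = 70 vertices and E = 2·69 = 138 edges.
By Euler's formula F = 2 − V + E = 2 − 70 + 138 = 70.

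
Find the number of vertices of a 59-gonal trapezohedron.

120

The n-trapezohedron (dual of the n-antiprism) has V = 2·59 + 2 = 120, E = 4·59 = 236, F = 2·59 = 118.
Check: V − E + F = 120 − 236 + 118 = 2.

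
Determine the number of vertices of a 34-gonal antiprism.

An antiprism on an n-gon has two n-gon caps and 2n triangles: V = 2·34 = 68, E = 4·34 = 136, F = 2·34 + 2 = 70.

68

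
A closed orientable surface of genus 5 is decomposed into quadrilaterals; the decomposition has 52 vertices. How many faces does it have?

60

χ = 2 − 2·5 = -8, and every face is a square so 4F = 2E.
V − E + F = -8 with E = 4F/2 gives 52 − (4/2 − 1)·F = -8, so F = 60 and E = 120.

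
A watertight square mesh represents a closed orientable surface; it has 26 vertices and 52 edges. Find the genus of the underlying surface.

Every face is a square and each edge borders two faces, so 4F = 2·52, giving F = 26.
χ = V − E + F = 26 − 52 + 26 = 0.
For a closed orientable surface χ = 2 − 2g, so g = (2 − (0))/2 = 1.

1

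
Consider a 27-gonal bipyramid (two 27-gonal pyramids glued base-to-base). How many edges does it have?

81

A bipyramid over an n-gon has 2n triangular faces and n + 2 vertices: V = 27 + 2 = 29, E = 3·27 = 81, F = 2·27 = 54.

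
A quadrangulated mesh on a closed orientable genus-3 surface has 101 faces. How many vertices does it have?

97

χ = 2 − 2·3 = -4, and every face is a square so 4F = 2E.
E = 4·101/2 = 202. Then V = -4 + E − F = -4 + 202 − 101 = 97.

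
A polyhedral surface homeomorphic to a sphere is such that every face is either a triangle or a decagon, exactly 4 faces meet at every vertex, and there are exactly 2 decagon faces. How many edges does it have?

Let x be the number of triangles; then F = 2 + x.
Edge–face incidences: 2E = 10·2 + 3·x = 20 + 3x.
Every vertex has degree 4, so 4V = 2E.
Euler: V − E + F = 2 ⇒ (2E)/4 − E + (2 + x) = 2.
Multiply by 8: 2·(2E) − 4·(2E) + 8·(2 + x) = 16, i.e. 16 + 8x − 2·(20 + 3x) = 16.
Collecting terms: 2x − 24 = 16, so 2x = 40, so x = 20.
Then 2E = 20 + 3·20 = 80, so E = 40, V = 2E/4 = 20, F = 2 + 20 = 22.

40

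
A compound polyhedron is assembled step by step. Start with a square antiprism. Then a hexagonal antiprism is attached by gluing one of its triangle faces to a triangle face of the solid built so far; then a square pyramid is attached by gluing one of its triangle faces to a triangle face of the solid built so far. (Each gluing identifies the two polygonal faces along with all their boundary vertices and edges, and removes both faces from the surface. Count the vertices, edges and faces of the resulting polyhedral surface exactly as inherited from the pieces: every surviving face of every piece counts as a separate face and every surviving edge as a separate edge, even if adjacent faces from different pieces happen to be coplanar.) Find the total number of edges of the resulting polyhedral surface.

42

A square antiprism: V=8, E=16, F=10.
Attach a hexagonal antiprism (V=12, E=24, F=14) along a 3-gon: merge 3 vertices and 3 edges, delete both glued faces → V=17, E=37, F=22.
Attach a square pyramid (V=5, E=8, F=5) along a 3-gon: merge 3 vertices and 3 edges, delete both glued faces → V=19, E=42, F=25.
Check: V − E + F = 19 − 42 + 25 = 2.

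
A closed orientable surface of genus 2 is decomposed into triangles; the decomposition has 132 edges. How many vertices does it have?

χ = 2 − 2·2 = -2, and every face is a triangle so 3F = 2E.
F = 2E/3 = 88. Then V = -2 + E − F = -2 + 132 − 88 = 42.

42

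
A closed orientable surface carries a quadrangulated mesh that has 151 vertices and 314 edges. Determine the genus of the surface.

4

Every face is a square and each edge borders two faces, so 4F = 2·314, giving F = 157.
χ = V − E + F = 151 − 314 + 157 = -6.
For a closed orientable surface χ = 2 − 2g, so g = (2 − (-6))/2 = 4.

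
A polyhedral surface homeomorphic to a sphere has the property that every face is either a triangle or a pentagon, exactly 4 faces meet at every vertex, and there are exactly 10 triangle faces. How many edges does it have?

Let x be the number of pentagons; then F = 10 + x.
Edge–face incidences: 2E = 3·10 + 5·x = 30 + 5x.
Every vertex has degree 4, so 4V = 2E.
Euler: V − E + F = 2 ⇒ (2E)/4 − E + (10 + x) = 2.
Multiply by 8: 2·(2E) − 4·(2E) + 8·(10 + x) = 16, i.e. 80 + 8x − 2·(30 + 5x) = 16.
Collecting terms: −2x + 20 = 16, so −2x = −4, so x = 2.
Then 2E = 30 + 5·2 = 40, so E = 20, V = 2E/4 = 10, F = 10 + 2 = 12.

20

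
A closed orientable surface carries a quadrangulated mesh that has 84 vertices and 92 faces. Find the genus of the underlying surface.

Every face is a square, so 2E = 4·92 = 368, giving E = 184.
χ = V − E + F = 84 − 184 + 92 = -8.
For a closed orientable surface χ = 2 − 2g, so g = (2 − (-8))/2 = 5.

5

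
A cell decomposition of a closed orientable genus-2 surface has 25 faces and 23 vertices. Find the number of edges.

50

For a closed orientable surface of genus 2, χ = 2 − 2·2 = -2.
E = V + F − (-2) = 23 + 25 − (-2) = 50.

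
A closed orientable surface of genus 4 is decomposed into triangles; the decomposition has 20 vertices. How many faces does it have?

χ = 2 − 2·4 = -6, and every face is a triangle so 3F = 2E.
V − E + F = -6 with E = 3F/2 gives 20 − (3/2 − 1)·F = -6, so F = 52 and E = 78.

52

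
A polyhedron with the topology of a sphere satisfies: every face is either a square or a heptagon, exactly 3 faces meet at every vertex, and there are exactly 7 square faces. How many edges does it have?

21

Let x be the number of heptagons; then F = 7 + x.
Edge–face incidences: 2E = 4·7 + 7·x = 28 + 7x.
Every vertex has degree 3, so 3V = 2E.
Euler: V − E + F = 2 ⇒ (2E)/3 − E + (7 + x) = 2.
Multiply by 6: 2·(2E) − 3·(2E) + 6·(7 + x) = 12, i.e. 42 + 6x − (28 + 7x) = 12.
Collecting terms: −x + 14 = 12, so −x = −2, so x = 2.
Then 2E = 28 + 7·2 = 42, so E = 21, V = 2E/3 = 14, F = 7 + 2 = 9.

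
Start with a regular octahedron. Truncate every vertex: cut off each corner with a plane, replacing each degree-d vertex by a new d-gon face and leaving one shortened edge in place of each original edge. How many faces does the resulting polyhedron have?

14

The base solid has V = 6, E = 12, F = 8.
Truncation replaces each original edge-end by a new vertex, so V′ = 2E = 24.
Each original edge survives, and each old vertex of degree d contributes d new edges; summing degrees gives Σd = 2E, so E′ = E + 2E = 3E = 36.
Each original face survives and each original vertex becomes one new face: F′ = F + V = 14.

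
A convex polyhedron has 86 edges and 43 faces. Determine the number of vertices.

Here V − E + F = 2.
V = 2 + E − F = 2 + 86 − 43 = 45.

45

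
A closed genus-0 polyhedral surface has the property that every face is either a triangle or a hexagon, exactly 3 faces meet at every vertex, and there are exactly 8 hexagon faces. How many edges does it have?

Let x be the number of triangles; then F = 8 + x.
Edge–face incidences: 2E = 6·8 + 3·x = 48 + 3x.
Every vertex has degree 3, so 3V = 2E.
Euler: V − E + F = 2 ⇒ (2E)/3 − E + (8 + x) = 2.
Multiply by 6: 2·(2E) − 3·(2E) + 6·(8 + x) = 12, i.e. 48 + 6x − (48 + 3x) = 12.
Collecting terms: 3x = 12, so x = 4.
Then 2E = 48 + 3·4 = 60, so E = 30, V = 2E/3 = 20, F = 8 + 4 = 12.

30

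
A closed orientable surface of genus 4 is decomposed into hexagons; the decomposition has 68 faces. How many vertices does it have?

130

χ = 2 − 2·4 = -6, and every face is a hexagon so 6F = 2E.
E = 6·68/2 = 204. Then V = -6 + E − F = -6 + 204 − 68 = 130.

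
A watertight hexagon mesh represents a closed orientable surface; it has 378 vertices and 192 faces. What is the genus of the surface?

Every face is a hexagon, so 2E = 6·192 = 1152, giving E = 576.
χ = V − E + F = 378 − 576 + 192 = -6.
For a closed orientable surface χ = 2 − 2g, so g = (2 − (-6))/2 = 4.

4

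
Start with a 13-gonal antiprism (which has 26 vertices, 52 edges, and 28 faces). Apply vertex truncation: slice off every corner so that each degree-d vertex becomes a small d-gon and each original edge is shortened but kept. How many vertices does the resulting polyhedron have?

104

Truncation replaces each original edge-end by a new vertex, so V′ = 2E = 104.
Each original edge survives, and each old vertex of degree d contributes d new edges; summing degrees gives Σd = 2E, so E′ = E + 2E = 3E = 156.
Each original face survives and each original vertex becomes one new face: F′ = F + V = 54.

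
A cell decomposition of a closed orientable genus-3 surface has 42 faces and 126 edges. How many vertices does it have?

80

For a closed orientable surface of genus 3, χ = 2 − 2·3 = -4.
V = -4 + E − F = -4 + 126 − 42 = 80.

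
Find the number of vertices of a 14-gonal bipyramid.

16

A bipyramid over an n-gon has 2n triangular faces and n + 2 vertices: V = 14 + 2 = 16, E = 3·14 = 42, F = 2·14 = 28.
Check: V − E + F = 16 − 42 + 28 = 2.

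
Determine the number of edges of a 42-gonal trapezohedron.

168

The n-trapezohedron (dual of the n-antiprism) has V = 2·42 + 2 = 86, E = 4·42 = 168, F = 2·42 = 84.
Check: V − E + F = 86 − 168 + 84 = 2.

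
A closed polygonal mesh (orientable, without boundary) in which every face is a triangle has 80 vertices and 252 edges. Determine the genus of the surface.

Every face is a triangle and each edge borders two faces, so 3F = 2·252, giving F = 168.
χ = V − E + F = 80 − 252 + 168 = -4.
For a closed orientable surface χ = 2 − 2g, so g = (2 − (-4))/2 = 3.

3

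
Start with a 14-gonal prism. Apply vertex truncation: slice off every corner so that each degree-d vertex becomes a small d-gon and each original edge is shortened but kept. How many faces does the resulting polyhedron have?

44

The base solid has V = 28, E = 42, F = 16.
Truncation replaces each original edge-end by a new vertex, so V′ = 2E = 84.
Each original edge survives, and each old vertex of degree d contributes d new edges; summing degrees gives Σd = 2E, so E′ = E + 2E = 3E = 126.
Each original face survives and each original vertex becomes one new face: F′ = F + V = 44.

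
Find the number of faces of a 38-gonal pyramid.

A pyramid on an n-gon base has one n-gon and n triangles: V = 38 + 1 = 39, E = 2·38 = 76, F = 38 + 1 = 39.

39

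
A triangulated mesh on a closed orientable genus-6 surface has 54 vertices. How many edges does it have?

χ = 2 − 2·6 = -10, and every face is a triangle so 3F = 2E.
V − E + F = -10 with E = 3F/2 gives 54 − (3/2 − 1)·F = -10, so F = 128 and E = 192.

192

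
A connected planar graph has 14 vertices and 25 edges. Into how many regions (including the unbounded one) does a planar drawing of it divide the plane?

Euler's formula for a connected plane graph: V − E + F = 2, so F = 2 − 14 + 25 = 13.

13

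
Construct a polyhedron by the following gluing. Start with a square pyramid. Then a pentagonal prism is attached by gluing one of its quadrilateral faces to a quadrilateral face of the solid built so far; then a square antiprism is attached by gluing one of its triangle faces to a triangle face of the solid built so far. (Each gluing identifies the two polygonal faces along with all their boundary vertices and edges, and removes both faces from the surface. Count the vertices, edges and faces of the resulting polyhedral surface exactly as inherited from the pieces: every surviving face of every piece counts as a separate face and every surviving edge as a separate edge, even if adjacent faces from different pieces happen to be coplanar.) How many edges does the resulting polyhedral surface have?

A square pyramid: V=5, E=8, F=5.
Attach a pentagonal prism (V=10, E=15, F=7) along a 4-gon: merge 4 vertices and 4 edges, delete both glued faces → V=11, E=19, F=10.
Attach a square antiprism (V=8, E=16, F=10) along a 3-gon: merge 3 vertices and 3 edges, delete both glued faces → V=16, E=32, F=18.
Check: V − E + F = 16 − 32 + 18 = 2.

32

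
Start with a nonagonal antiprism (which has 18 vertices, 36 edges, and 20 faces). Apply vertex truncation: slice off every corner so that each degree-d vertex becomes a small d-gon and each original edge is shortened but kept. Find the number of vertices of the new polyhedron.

Truncation replaces each original edge-end by a new vertex, so V′ = 2E = 72.
Each original edge survives, and each old vertex of degree d contributes d new edges; summing degrees gives Σd = 2E, so E′ = E + 2E = 3E = 108.
Each original face survives and each original vertex becomes one new face: F′ = F + V = 38.

72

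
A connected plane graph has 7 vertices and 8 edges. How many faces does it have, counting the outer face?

3

Euler's formula for a connected plane graph: V − E + F = 2, so F = 2 − 7 + 8 = 3.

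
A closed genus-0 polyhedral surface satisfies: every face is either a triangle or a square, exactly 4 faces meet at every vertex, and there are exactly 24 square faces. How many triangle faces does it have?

Let x be the number of triangles; then F = 24 + x.
Edge–face incidences: 2E = 4·24 + 3·x = 96 + 3x.
Every vertex has degree 4, so 4V = 2E.
Euler: V − E + F = 2 ⇒ (2E)/4 − E + (24 + x) = 2.
Multiply by 8: 2·(2E) − 4·(2E) + 8·(24 + x) = 16, i.e. 192 + 8x − 2·(96 + 3x) = 16.
Collecting terms: 2x = 16, so x = 8.
Then 2E = 96 + 3·8 = 120, so E = 60, V = 2E/4 = 30, F = 24 + 8 = 32.

8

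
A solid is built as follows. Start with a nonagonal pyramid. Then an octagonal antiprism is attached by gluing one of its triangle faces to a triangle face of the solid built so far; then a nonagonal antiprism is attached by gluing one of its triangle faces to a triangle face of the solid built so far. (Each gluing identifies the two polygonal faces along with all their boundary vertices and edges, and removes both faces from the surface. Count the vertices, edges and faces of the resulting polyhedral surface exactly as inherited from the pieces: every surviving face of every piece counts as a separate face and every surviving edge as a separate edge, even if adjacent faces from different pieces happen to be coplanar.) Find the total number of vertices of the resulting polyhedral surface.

A nonagonal pyramid: V=10, E=18, F=10.
Attach an octagonal antiprism (V=16, E=32, F=18) along a 3-gon: merge 3 vertices and 3 edges, delete both glued faces → V=23, E=47, F=26.
Attach a nonagonal antiprism (V=18, E=36, F=20) along a 3-gon: merge 3 vertices and 3 edges, delete both glued faces → V=38, E=80, F=44.
Check: V − E + F = 38 − 80 + 44 = 2.

38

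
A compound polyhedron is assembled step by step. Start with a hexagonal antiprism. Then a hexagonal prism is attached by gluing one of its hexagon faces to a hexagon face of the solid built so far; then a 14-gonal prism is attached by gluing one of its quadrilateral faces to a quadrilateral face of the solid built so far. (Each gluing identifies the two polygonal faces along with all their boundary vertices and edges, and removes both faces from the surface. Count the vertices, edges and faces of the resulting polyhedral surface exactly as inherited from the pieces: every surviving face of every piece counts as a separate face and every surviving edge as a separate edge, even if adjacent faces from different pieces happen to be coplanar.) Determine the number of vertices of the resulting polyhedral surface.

A hexagonal antiprism: V=12, E=24, F=14.
Attach a hexagonal prism (V=12, E=18, F=8) along a 6-gon: merge 6 vertices and 6 edges, delete both glued faces → V=18, E=36, F=20.
Attach a 14-gonal prism (V=28, E=42, F=16) along a 4-gon: merge 4 vertices and 4 edges, delete both glued faces → V=42, E=74, F=34.
Check: V − E + F = 42 − 74 + 34 = 2.

42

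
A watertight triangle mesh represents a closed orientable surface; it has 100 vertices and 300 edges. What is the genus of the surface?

Every face is a triangle and each edge borders two faces, so 3F = 2·300, giving F = 200.
χ = V − E + F = 100 − 300 + 200 = 0.
For a closed orientable surface χ = 2 − 2g, so g = (2 − (0))/2 = 1.

1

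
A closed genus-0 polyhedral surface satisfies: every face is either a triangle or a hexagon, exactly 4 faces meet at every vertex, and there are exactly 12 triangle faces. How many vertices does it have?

12

Let x be the number of hexagons; then F = 12 + x.
Edge–face incidences: 2E = 3·12 + 6·x = 36 + 6x.
Every vertex has degree 4, so 4V = 2E.
Euler: V − E + F = 2 ⇒ (2E)/4 − E + (12 + x) = 2.
Multiply by 8: 2·(2E) − 4·(2E) + 8·(12 + x) = 16, i.e. 96 + 8x − 2·(36 + 6x) = 16.
Collecting terms: −4x + 24 = 16, so −4x = −8, so x = 2.
Then 2E = 36 + 6·2 = 48, so E = 24, V = 2E/4 = 12, F = 12 + 2 = 14.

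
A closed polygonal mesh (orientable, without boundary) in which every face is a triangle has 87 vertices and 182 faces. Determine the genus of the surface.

Every face is a triangle, so 2E = 3·182 = 546, giving E = 273.
χ = V − E + F = 87 − 273 + 182 = -4.
For a closed orientable surface χ = 2 − 2g, so g = (2 − (-4))/2 = 3.

3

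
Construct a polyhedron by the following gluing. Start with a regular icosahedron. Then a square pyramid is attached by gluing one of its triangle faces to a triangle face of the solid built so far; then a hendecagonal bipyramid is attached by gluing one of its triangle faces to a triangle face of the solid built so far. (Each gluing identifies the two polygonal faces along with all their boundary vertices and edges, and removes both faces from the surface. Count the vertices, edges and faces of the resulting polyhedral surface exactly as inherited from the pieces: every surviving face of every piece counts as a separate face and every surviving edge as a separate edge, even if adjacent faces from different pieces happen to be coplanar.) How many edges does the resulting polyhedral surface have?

65

A regular icosahedron: V=12, E=30, F=20.
Attach a square pyramid (V=5, E=8, F=5) along a 3-gon: merge 3 vertices and 3 edges, delete both glued faces → V=14, E=35, F=23.
Attach a hendecagonal bipyramid (V=13, E=33, F=22) along a 3-gon: merge 3 vertices and 3 edges, delete both glued faces → V=24, E=65, F=43.
Check: V − E + F = 24 − 65 + 43 = 2.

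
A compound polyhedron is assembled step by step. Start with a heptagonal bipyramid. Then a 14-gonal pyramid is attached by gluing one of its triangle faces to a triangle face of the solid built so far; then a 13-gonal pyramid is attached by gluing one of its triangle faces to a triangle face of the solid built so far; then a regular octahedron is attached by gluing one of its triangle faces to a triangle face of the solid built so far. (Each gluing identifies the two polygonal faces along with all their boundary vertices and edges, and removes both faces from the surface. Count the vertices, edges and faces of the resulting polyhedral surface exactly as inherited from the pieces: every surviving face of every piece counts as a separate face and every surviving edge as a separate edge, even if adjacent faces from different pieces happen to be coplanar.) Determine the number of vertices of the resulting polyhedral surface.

35

A heptagonal bipyramid: V=9, E=21, F=14.
Attach a 14-gonal pyramid (V=15, E=28, F=15) along a 3-gon: merge 3 vertices and 3 edges, delete both glued faces → V=21, E=46, F=27.
Attach a 13-gonal pyramid (V=14, E=26, F=14) along a 3-gon: merge 3 vertices and 3 edges, delete both glued faces → V=32, E=69, F=39.
Attach a regular octahedron (V=6, E=12, F=8) along a 3-gon: merge 3 vertices and 3 edges, delete both glued faces → V=35, E=78, F=45.
Check: V − E + F = 35 − 78 + 45 = 2.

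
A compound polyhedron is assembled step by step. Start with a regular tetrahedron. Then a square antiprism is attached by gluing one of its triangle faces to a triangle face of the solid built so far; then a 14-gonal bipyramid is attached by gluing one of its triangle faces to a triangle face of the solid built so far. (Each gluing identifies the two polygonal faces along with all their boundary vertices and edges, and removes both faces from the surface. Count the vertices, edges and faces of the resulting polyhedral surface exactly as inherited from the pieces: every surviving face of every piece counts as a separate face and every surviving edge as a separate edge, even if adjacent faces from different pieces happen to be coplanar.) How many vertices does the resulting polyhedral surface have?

A regular tetrahedron: V=4, E=6, F=4.
Attach a square antiprism (V=8, E=16, F=10) along a 3-gon: merge 3 vertices and 3 edges, delete both glued faces → V=9, E=19, F=12.
Attach a 14-gonal bipyramid (V=16, E=42, F=28) along a 3-gon: merge 3 vertices and 3 edges, delete both glued faces → V=22, E=58, F=38.
Check: V − E + F = 22 − 58 + 38 = 2.

22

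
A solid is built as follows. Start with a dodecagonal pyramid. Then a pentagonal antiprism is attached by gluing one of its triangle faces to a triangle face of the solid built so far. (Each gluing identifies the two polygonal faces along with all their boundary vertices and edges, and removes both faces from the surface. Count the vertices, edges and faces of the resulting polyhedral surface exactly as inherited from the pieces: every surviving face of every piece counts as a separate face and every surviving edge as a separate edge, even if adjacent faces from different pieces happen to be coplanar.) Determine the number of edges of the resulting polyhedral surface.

A dodecagonal pyramid: V=13, E=24, F=13.
Attach a pentagonal antiprism (V=10, E=20, F=12) along a 3-gon: merge 3 vertices and 3 edges, delete both glued faces → V=20, E=41, F=23.
Check: V − E + F = 20 − 41 + 23 = 2.

41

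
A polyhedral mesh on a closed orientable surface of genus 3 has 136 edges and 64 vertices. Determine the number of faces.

For a closed orientable surface of genus 3, χ = 2 − 2·3 = -4.
F = -4 − V + E = -4 − 64 + 136 = 68.

68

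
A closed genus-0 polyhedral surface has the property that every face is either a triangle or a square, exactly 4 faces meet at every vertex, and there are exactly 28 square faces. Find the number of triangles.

Let x be the number of triangles; then F = 28 + x.
Edge–face incidences: 2E = 4·28 + 3·x = 112 + 3x.
Every vertex has degree 4, so 4V = 2E.
Euler: V − E + F = 2 ⇒ (2E)/4 − E + (28 + x) = 2.
Multiply by 8: 2·(2E) − 4·(2E) + 8·(28 + x) = 16, i.e. 224 + 8x − 2·(112 + 3x) = 16.
Collecting terms: 2x = 16, so x = 8.
Then 2E = 112 + 3·8 = 136, so E = 68, V = 2E/4 = 34, F = 28 + 8 = 36.

8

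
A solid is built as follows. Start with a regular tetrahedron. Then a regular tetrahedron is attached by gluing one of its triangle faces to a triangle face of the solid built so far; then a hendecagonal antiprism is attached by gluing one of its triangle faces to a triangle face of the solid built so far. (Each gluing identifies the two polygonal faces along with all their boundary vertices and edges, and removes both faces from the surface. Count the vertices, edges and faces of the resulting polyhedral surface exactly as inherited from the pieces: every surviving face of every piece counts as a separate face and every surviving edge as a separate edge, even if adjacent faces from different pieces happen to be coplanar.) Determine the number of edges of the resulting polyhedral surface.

A regular tetrahedron: V=4, E=6, F=4.
Attach a regular tetrahedron (V=4, E=6, F=4) along a 3-gon: merge 3 vertices and 3 edges, delete both glued faces → V=5, E=9, F=6.
Attach a hendecagonal antiprism (V=22, E=44, F=24) along a 3-gon: merge 3 vertices and 3 edges, delete both glued faces → V=24, E=50, F=28.
Check: V − E + F = 24 − 50 + 28 = 2.

50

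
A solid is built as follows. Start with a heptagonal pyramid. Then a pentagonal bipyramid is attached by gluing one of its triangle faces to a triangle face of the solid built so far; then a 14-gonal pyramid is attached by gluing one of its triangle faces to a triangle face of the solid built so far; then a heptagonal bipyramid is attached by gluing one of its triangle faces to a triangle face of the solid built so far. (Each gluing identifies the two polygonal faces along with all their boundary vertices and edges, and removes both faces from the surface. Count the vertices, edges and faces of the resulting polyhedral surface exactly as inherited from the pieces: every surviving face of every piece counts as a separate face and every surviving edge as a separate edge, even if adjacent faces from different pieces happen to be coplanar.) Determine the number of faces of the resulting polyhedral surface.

41

A heptagonal pyramid: V=8, E=14, F=8.
Attach a pentagonal bipyramid (V=7, E=15, F=10) along a 3-gon: merge 3 vertices and 3 edges, delete both glued faces → V=12, E=26, F=16.
Attach a 14-gonal pyramid (V=15, E=28, F=15) along a 3-gon: merge 3 vertices and 3 edges, delete both glued faces → V=24, E=51, F=29.
Attach a heptagonal bipyramid (V=9, E=21, F=14) along a 3-gon: merge 3 vertices and 3 edges, delete both glued faces → V=30, E=69, F=41.
Check: V − E + F = 30 − 69 + 41 = 2.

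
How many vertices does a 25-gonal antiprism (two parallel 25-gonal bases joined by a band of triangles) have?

50

An antiprism on an n-gon has two n-gon caps and 2n triangles: V = 2·25 = 50, E = 4·25 = 100, F = 2·25 + 2 = 52.
Check: V − E + F = 50 − 100 + 52 = 2.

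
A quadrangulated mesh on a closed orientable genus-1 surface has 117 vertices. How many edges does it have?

χ = 2 − 2·1 = 0, and every face is a square so 4F = 2E.
V − E + F = 0 with E = 4F/2 gives 117 − (4/2 − 1)·F = 0, so F = 117 and E = 234.

234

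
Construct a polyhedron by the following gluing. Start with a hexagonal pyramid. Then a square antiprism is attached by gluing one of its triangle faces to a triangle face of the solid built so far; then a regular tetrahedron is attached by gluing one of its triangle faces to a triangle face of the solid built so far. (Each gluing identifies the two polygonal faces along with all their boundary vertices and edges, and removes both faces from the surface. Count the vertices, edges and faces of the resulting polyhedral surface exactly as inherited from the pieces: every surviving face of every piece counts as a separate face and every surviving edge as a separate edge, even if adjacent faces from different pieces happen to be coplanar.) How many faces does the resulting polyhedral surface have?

A hexagonal pyramid: V=7, E=12, F=7.
Attach a square antiprism (V=8, E=16, F=10) along a 3-gon: merge 3 vertices and 3 edges, delete both glued faces → V=12, E=25, F=15.
Attach a regular tetrahedron (V=4, E=6, F=4) along a 3-gon: merge 3 vertices and 3 edges, delete both glued faces → V=13, E=28, F=17.
Check: V − E + F = 13 − 28 + 17 = 2.

17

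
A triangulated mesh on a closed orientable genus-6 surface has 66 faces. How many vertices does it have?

23

χ = 2 − 2·6 = -10, and every face is a triangle so 3F = 2E.
E = 3·66/2 = 99. Then V = -10 + E − F = -10 + 99 − 66 = 23.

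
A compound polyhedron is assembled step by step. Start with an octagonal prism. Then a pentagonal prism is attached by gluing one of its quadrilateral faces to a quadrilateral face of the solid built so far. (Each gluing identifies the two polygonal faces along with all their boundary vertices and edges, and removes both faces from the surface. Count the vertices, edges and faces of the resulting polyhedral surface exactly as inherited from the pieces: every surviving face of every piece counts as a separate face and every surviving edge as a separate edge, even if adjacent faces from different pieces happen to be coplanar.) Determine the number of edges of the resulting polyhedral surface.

An octagonal prism: V=16, E=24, F=10.
Attach a pentagonal prism (V=10, E=15, F=7) along a 4-gon: merge 4 vertices and 4 edges, delete both glued faces → V=22, E=35, F=15.
Check: V − E + F = 22 − 35 + 15 = 2.

35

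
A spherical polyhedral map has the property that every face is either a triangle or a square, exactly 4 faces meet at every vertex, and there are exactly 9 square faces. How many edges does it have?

Let x be the number of triangles; then F = 9 + x.
Edge–face incidences: 2E = 4·9 + 3·x = 36 + 3x.
Every vertex has degree 4, so 4V = 2E.
Euler: V − E + F = 2 ⇒ (2E)/4 − E + (9 + x) = 2.
Multiply by 8: 2·(2E) − 4·(2E) + 8·(9 + x) = 16, i.e. 72 + 8x − 2·(36 + 3x) = 16.
Collecting terms: 2x = 16, so x = 8.
Then 2E = 36 + 3·8 = 60, so E = 30, V = 2E/4 = 15, F = 9 + 8 = 17.

30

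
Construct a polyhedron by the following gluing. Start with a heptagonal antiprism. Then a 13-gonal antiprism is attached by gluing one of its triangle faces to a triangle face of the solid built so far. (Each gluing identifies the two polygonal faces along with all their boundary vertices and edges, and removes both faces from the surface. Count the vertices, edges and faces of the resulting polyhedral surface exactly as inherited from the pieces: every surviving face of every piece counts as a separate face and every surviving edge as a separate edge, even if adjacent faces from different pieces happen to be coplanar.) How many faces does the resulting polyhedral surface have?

42

A heptagonal antiprism: V=14, E=28, F=16.
Attach a 13-gonal antiprism (V=26, E=52, F=28) along a 3-gon: merge 3 vertices and 3 edges, delete both glued faces → V=37, E=77, F=42.
Check: V − E + F = 37 − 77 + 42 = 2.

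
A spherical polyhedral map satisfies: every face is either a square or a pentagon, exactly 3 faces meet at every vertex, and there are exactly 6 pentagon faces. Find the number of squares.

Let x be the number of squares; then F = 6 + x.
Edge–face incidences: 2E = 5·6 + 4·x = 30 + 4x.
Every vertex has degree 3, so 3V = 2E.
Euler: V − E + F = 2 ⇒ (2E)/3 − E + (6 + x) = 2.
Multiply by 6: 2·(2E) − 3·(2E) + 6·(6 + x) = 12, i.e. 36 + 6x − (30 + 4x) = 12.
Collecting terms: 2x + 6 = 12, so 2x = 6, so x = 3.
Then 2E = 30 + 4·3 = 42, so E = 21, V = 2E/3 = 14, F = 6 + 3 = 9.

3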